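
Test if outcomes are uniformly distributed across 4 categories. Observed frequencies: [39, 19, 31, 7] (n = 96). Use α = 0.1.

Expected = 24 each. χ² = Σ(O-E)²/E = 24.5. df = 3, critical value = 6.251. Reject H₀.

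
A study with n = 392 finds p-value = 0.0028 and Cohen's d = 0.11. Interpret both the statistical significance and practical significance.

Statistically significant (p = 0.0028 < 0.05). Cohen's d = 0.11 indicates a very small effect size. Both statistical and practical significance should be considered.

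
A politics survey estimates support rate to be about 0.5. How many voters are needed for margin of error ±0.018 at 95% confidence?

n = z²p(1-p)/E² = 1.96²×0.5×0.5/0.018² = 2964.2 → n = 2965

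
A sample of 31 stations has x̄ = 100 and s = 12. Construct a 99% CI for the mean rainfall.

CI = x̄ ± t*(s/√n) = 100 ± 2.75(12/√31) = (94.07, 105.93)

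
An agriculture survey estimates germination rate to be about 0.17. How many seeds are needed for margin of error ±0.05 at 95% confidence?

n = z²p(1-p)/E² = 1.96²×0.17×0.83/0.05² = 216.8 → n = 217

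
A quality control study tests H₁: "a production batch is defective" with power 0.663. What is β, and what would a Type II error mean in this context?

β = 1 - power = 1 - 0.663 = 0.337. A Type II error is failing to reject H₀ when H₀ is false (false negative) — here, failing to conclude that a production batch is defective when in fact it is true. Consequence: shipping a defective batch — faulty products reach customers.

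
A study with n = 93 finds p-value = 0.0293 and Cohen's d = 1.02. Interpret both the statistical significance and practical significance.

Statistically significant (p = 0.0293 < 0.05). Cohen's d = 1.02 indicates a large effect size. Both statistical and practical significance should be considered.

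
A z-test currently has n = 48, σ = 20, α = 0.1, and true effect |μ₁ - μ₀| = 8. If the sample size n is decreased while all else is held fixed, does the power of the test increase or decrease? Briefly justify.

Power decreases: a smaller n inflates the standard error σ/√n, pulling the sampling distribution under H₁ back toward the critical value.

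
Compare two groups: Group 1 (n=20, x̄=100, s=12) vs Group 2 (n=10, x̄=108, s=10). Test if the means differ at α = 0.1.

Pooled sp = 11.4. t = -1.813, df = 28. Critical t = ±1.701. Reject H₀.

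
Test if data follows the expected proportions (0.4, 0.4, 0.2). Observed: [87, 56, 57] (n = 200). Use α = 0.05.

Expected: [80.0, 80.0, 40.0]. χ² = 15.037. df = 2, critical = 5.991. Reject H₀.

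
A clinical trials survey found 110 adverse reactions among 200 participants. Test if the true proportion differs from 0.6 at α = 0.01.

p̂ = 0.55, p₀ = 0.6. z = (p̂ - p₀)/√(p₀(1-p₀)/n) = -1.443. Critical: ±2.576. Fail to reject H₀.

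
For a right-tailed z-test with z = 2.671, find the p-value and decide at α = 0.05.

p = P(Z > 2.671) = 1 - Φ(2.671) ≈ 0.0038. Since p < 0.05, reject H₀ (significant) at α = 0.05.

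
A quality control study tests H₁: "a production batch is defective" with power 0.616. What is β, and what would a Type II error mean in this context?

β = 1 - power = 1 - 0.616 = 0.384. A Type II error is failing to reject H₀ when H₀ is false (false negative) — here, failing to conclude that a production batch is defective when in fact it is true. Consequence: shipping a defective batch — faulty products reach customers.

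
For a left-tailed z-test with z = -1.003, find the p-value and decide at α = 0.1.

p = P(Z < -1.003) = Φ(-1.003) ≈ 0.1579. Since p ≥ 0.1, fail to reject H₀ (not significant) at α = 0.1.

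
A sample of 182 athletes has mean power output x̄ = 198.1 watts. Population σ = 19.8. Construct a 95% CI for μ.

CI = x̄ ± z*(σ/√n) = 198.1 ± 1.96(19.8/√182) = 198.1 ± 2.88 = (195.22, 200.98)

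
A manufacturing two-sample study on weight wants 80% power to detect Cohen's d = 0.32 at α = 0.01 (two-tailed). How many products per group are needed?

z_{α/2} = 2.576, z_β = Φ⁻¹(0.8) = 0.842. For small effect (d = 0.32): n per group = 2(z_{α/2} + z_β)²/d² = 2(2.576 + 0.842)²/0.32² = 228.2 → 229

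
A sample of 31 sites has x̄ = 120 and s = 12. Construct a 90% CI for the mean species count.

CI = x̄ ± t*(s/√n) = 120 ± 1.697(12/√31) = (116.34, 123.66)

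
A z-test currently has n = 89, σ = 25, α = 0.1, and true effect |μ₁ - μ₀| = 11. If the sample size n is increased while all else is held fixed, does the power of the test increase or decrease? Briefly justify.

Power increases: a larger n shrinks the standard error σ/√n, moving the sampling distribution under H₁ further from the critical value.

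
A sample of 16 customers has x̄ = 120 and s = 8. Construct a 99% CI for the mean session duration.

CI = x̄ ± t*(s/√n) = 120 ± 2.947(8/√16) = (114.11, 125.89)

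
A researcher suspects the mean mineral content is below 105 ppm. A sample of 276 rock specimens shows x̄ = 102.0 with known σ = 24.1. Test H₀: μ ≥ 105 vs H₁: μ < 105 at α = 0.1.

z = -2.068. Critical value: -1.28. Reject H₀.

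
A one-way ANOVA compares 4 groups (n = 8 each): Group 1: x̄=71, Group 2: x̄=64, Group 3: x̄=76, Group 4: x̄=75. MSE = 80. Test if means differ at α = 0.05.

Grand mean = 71.5. SS_between = 712.0, MS_between = 237.33. F = 2.967, F_crit ≈ 2.947. Reject H₀.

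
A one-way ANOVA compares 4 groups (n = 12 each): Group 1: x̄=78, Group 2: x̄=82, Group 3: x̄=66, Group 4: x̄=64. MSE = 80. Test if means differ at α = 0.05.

Grand mean = 72.5. SS_between = 2820.0, MS_between = 940.0. F = 11.75, F_crit ≈ 2.816. Reject H₀.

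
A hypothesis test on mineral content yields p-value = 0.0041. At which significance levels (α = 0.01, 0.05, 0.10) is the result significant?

p = 0.0041. Significant at: α = 0.01, 0.05, 0.1.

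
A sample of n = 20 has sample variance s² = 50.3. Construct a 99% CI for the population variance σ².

df = 19. χ²_{0.005} = 38.582, χ²_{0.995} = 6.844. CI for σ² = ((n-1)s²/χ²_{α/2}, (n-1)s²/χ²_{1-α/2}) = (19·50.3/38.582, 19·50.3/6.844) = (24.77, 139.64)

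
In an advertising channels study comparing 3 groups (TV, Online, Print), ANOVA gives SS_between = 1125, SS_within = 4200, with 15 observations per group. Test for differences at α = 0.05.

df_between = 2, df_within = 42. F = MS_between/MS_within = 562.5/100.0 = 5.625. F_crit ≈ 3.22. Reject H₀. At least one mean differs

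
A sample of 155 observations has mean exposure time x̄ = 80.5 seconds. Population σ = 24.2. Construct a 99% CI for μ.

CI = x̄ ± z*(σ/√n) = 80.5 ± 2.576(24.2/√155) = 80.5 ± 5.01 = (75.49, 85.51)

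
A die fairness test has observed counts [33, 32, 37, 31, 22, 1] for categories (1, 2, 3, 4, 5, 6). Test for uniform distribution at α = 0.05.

Expected = 26 each. χ² = Σ(O-E)²/E = 33.538. df = 5, critical value = 11.07. Reject H₀.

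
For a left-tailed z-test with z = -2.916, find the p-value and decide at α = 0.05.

p = P(Z < -2.916) = Φ(-2.916) ≈ 0.0018. Since p < 0.05, reject H₀ (significant) at α = 0.05.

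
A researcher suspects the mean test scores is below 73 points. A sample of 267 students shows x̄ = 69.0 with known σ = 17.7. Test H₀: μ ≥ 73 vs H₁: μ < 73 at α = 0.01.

z = -3.693. Critical value: -2.33. Reject H₀.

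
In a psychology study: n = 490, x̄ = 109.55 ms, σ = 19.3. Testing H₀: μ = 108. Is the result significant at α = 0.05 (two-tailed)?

z = (109.55 - 108)/(19.3/√490) = 1.778. Since |z| ≤ 1.96, not significant at α = 0.05.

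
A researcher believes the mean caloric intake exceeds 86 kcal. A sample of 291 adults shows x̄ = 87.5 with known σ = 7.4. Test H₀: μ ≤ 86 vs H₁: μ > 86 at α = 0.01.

z = 3.458. Critical value: 2.33. Reject H₀.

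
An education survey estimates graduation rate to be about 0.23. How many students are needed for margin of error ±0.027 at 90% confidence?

n = z²p(1-p)/E² = 1.645²×0.23×0.77/0.027² = 657.4 → n = 658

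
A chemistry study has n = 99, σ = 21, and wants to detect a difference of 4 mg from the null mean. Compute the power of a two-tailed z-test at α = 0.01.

SE = σ/√n = 21/√99 = 2.111. Non-centrality λ = d/SE = 4/2.111 = 1.895. Power ≈ Φ(λ - z_{α/2}) = Φ(1.895 - 2.576) = Φ(-0.681) = 0.248.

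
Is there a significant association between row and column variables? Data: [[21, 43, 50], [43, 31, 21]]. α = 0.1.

χ² = 19.79. df = 2, critical = 4.605. Reject H₀. Variables are dependent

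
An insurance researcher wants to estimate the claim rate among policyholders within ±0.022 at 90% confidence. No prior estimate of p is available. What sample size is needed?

Conservative approach: use p = 0.5 (maximizes p(1-p) = 0.25). n = z²(0.25)/E² = 1.645²×0.25/0.022² = 1397.7 → n = 1398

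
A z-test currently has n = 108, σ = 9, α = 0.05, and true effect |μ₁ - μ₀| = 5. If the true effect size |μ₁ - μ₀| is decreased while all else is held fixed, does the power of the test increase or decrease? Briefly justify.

Power decreases: a smaller true effect decreases the non-centrality λ = |μ₁ - μ₀|/(σ/√n).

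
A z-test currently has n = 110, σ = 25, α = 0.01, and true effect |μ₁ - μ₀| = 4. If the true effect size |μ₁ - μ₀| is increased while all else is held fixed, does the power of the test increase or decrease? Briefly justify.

Power increases: a larger true effect increases the non-centrality λ = |μ₁ - μ₀|/(σ/√n).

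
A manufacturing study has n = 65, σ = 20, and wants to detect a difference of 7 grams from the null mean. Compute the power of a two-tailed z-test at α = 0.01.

SE = σ/√n = 20/√65 = 2.481. Non-centrality λ = d/SE = 7/2.481 = 2.822. Power ≈ Φ(λ - z_{α/2}) = Φ(2.822 - 2.576) = Φ(0.246) = 0.597.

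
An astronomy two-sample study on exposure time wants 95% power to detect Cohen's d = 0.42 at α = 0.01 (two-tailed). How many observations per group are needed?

z_{α/2} = 2.576, z_β = Φ⁻¹(0.95) = 1.645. For small effect (d = 0.42): n per group = 2(z_{α/2} + z_β)²/d² = 2(2.576 + 1.645)²/0.42² = 202.01 → 203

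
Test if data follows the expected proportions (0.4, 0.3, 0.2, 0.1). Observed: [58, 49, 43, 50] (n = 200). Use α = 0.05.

Expected: [80.0, 60.0, 40.0, 20.0]. χ² = 53.292. df = 3, critical = 7.815. Reject H₀.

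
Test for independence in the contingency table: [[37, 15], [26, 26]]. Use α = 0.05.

χ² = 4.872. df = 1, critical = 3.841. Reject H₀. Variables are dependent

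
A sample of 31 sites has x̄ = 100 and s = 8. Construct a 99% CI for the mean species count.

CI = x̄ ± t*(s/√n) = 100 ± 2.75(8/√31) = (96.05, 103.95)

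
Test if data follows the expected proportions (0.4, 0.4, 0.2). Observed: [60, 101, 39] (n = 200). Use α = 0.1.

Expected: [80.0, 80.0, 40.0]. χ² = 10.537. df = 2, critical = 4.605. Reject H₀.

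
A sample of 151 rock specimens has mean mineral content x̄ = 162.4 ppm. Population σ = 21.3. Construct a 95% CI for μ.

CI = x̄ ± z*(σ/√n) = 162.4 ± 1.96(21.3/√151) = 162.4 ± 3.4 = (159.0, 165.8)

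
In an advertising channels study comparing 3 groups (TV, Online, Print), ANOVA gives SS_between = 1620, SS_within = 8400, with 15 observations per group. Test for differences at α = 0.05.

df_between = 2, df_within = 42. F = MS_between/MS_within = 810.0/200.0 = 4.05. F_crit ≈ 3.22. Reject H₀. At least one mean differs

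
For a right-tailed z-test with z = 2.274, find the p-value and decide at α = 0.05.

p = P(Z > 2.274) = 1 - Φ(2.274) ≈ 0.0115. Since p < 0.05, reject H₀ (significant) at α = 0.05.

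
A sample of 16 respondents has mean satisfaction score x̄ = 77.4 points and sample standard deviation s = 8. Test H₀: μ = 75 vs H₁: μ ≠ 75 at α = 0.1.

t = (x̄ - μ₀)/(s/√n) = (77.4 - 75)/(8/√16) = 1.2. df = 15, critical t = ±1.753. Fail to reject H₀.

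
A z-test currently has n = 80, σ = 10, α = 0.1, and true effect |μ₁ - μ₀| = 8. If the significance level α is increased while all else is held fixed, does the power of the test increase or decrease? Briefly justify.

Power increases: a larger α lowers the critical value, so more of the H₁ sampling distribution falls in the rejection region.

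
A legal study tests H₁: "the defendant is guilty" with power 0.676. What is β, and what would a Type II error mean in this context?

β = 1 - power = 1 - 0.676 = 0.324. A Type II error is failing to reject H₀ when H₀ is false (false negative) — here, failing to conclude that the defendant is guilty when in fact it is true. Consequence: acquitting a guilty person.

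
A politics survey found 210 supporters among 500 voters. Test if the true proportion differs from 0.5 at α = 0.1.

p̂ = 0.42, p₀ = 0.5. z = (p̂ - p₀)/√(p₀(1-p₀)/n) = -3.578. Critical: ±1.645. Reject H₀.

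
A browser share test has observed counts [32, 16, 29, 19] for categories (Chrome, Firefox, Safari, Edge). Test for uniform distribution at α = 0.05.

Expected = 24 each. χ² = Σ(O-E)²/E = 7.417. df = 3, critical value = 7.815. Fail to reject H₀.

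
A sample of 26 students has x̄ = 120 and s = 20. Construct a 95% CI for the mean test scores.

CI = x̄ ± t*(s/√n) = 120 ± 2.06(20/√26) = (111.92, 128.08)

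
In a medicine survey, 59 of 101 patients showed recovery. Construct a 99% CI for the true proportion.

p̂ = 0.584. CI = p̂ ± z*√(p̂(1-p̂)/n) = (0.458, 0.71)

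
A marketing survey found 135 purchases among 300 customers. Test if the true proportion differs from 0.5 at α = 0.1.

p̂ = 0.45, p₀ = 0.5. z = (p̂ - p₀)/√(p₀(1-p₀)/n) = -1.732. Critical: ±1.645. Reject H₀.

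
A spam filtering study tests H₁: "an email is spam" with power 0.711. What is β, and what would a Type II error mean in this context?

β = 1 - power = 1 - 0.711 = 0.289. A Type II error is failing to reject H₀ when H₀ is false (false negative) — here, failing to conclude that an email is spam when in fact it is true. Consequence: a spam email lands in the inbox.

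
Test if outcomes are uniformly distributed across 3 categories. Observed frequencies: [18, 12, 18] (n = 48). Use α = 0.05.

Expected = 16 each. χ² = Σ(O-E)²/E = 1.5. df = 2, critical value = 5.991. Fail to reject H₀.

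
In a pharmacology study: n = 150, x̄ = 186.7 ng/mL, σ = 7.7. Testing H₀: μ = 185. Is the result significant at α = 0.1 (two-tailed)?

z = (186.7 - 185)/(7.7/√150) = 2.704. Since |z| > 1.645, significant at α = 0.1.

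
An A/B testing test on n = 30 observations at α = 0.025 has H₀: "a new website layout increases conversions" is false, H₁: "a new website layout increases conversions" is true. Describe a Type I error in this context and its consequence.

Type I error: rejecting H₀ when it is true — concluding that a new website layout increases conversions when in fact it is not. Consequence: rolling out a layout that doesn't actually help — wasted engineering effort.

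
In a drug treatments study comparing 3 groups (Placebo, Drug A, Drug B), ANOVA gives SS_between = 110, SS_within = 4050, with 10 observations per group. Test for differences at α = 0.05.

df_between = 2, df_within = 27. F = MS_between/MS_within = 55.0/150.0 = 0.367. F_crit ≈ 3.354. Fail to reject H₀.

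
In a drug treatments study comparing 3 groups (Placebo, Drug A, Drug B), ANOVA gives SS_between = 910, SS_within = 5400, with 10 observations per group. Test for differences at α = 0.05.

df_between = 2, df_within = 27. F = MS_between/MS_within = 455.0/200.0 = 2.275. F_crit ≈ 3.354. Fail to reject H₀.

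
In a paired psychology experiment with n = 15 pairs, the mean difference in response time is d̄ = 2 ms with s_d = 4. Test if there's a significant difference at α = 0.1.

t = d̄/(s_d/√n) = 2/(4/√15) = 1.936. df = 14, critical t = ±1.761. Reject H₀.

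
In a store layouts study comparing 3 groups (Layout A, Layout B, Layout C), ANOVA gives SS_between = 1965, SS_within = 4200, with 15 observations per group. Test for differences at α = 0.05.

df_between = 2, df_within = 42. F = MS_between/MS_within = 982.5/100.0 = 9.825. F_crit ≈ 3.22. Reject H₀. At least one mean differs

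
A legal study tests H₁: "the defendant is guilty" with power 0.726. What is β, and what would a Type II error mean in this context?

β = 1 - power = 1 - 0.726 = 0.274. A Type II error is failing to reject H₀ when H₀ is false (false negative) — here, failing to conclude that the defendant is guilty when in fact it is true. Consequence: acquitting a guilty person.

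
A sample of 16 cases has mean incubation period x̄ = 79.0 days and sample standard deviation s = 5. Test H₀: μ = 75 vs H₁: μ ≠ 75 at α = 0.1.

t = (x̄ - μ₀)/(s/√n) = (79.0 - 75)/(5/√16) = 3.2. df = 15, critical t = ±1.753. Reject H₀.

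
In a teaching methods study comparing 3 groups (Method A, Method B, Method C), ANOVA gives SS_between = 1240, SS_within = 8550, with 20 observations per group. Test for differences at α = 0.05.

df_between = 2, df_within = 57. F = MS_between/MS_within = 620.0/150.0 = 4.133. F_crit ≈ 3.159. Reject H₀. At least one mean differs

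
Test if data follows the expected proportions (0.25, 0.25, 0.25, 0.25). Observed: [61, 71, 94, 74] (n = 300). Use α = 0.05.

Expected: [75.0, 75.0, 75.0, 75.0]. χ² = 7.653. df = 3, critical = 7.815. Fail to reject H₀.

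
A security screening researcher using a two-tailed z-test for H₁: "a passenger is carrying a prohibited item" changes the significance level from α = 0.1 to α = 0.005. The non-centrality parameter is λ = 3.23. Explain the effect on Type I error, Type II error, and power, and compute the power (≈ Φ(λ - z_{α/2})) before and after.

Decreasing α from 0.1 to 0.005:
• Type I error rate decreases (α is the Type I rate by definition).
• Critical value moves from z_{α/2} = 1.645 to 2.807, so power = Φ(λ - z_{α/2}) goes from Φ(3.23 - 1.645) = 0.944 to Φ(3.23 - 2.807) = 0.664.
• Type II error rate β = 1 - power therefore increases (0.056 → 0.336).
Appropriate when false positives are costly — here, detaining an innocent passenger — delay and inconvenience.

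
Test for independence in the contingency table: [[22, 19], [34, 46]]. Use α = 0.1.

χ² = 1.358. df = 1, critical = 2.706. Fail to reject H₀. No evidence of dependence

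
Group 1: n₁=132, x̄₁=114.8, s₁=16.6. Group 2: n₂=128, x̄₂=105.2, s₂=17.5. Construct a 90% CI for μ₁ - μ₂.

Difference = 9.6. SE = √(16.6²/132 + 17.5²/128) = 2.117. CI = (6.12, 13.08)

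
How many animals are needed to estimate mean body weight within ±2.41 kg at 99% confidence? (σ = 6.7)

n = (z*σ/E)² = (2.576×6.7/2.41)² = 51.3 → n = 52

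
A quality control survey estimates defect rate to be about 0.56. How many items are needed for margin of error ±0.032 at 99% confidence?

n = z²p(1-p)/E² = 2.576²×0.56×0.44/0.032² = 1596.7 → n = 1597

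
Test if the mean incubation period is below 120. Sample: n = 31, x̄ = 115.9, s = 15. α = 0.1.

t = (115.9 - 120)/(15/√31) = -1.522, df = 30. Critical t = -1.31. Reject H₀.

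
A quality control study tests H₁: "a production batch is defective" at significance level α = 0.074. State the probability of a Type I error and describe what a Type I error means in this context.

P(Type I error) = α = 0.074. A Type I error is rejecting H₀ when H₀ is actually true (false positive) — here, concluding that a production batch is defective when in fact this is not the case. Consequence: scrapping a good batch — wasted material and cost for no reason.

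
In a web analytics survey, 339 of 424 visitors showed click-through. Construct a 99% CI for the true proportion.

p̂ = 0.8. CI = p̂ ± z*√(p̂(1-p̂)/n) = (0.749, 0.85)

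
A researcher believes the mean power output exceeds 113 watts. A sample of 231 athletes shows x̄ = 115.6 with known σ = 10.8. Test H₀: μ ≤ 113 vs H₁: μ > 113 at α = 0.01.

z = 3.659. Critical value: 2.33. Reject H₀.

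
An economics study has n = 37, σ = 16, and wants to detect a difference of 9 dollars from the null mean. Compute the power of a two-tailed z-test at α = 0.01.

SE = σ/√n = 16/√37 = 2.63. Non-centrality λ = d/SE = 9/2.63 = 3.422. Power ≈ Φ(λ - z_{α/2}) = Φ(3.422 - 2.576) = Φ(0.846) = 0.801.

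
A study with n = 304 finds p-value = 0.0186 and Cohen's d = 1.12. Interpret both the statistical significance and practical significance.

Statistically significant (p = 0.0186 < 0.05). Cohen's d = 1.12 indicates a large effect size. Both statistical and practical significance should be considered.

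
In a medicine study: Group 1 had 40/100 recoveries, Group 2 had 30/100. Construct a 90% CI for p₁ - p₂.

p̂₁ = 0.4, p̂₂ = 0.3. Difference = 0.1. CI = (-0.01, 0.21)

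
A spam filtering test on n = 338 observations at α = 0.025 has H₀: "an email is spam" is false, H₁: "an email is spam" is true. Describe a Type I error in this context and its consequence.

Type I error: rejecting H₀ when it is true — concluding that an email is spam when in fact it is not. Consequence: a legitimate email is sent to the spam folder and the user misses it.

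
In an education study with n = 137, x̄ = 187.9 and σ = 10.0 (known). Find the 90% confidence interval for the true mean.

CI = x̄ ± z*(σ/√n) = 187.9 ± 1.645(10.0/√137) = 187.9 ± 1.41 = (186.49, 189.31)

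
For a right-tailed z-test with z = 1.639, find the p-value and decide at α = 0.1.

p = P(Z > 1.639) = 1 - Φ(1.639) ≈ 0.0506. Since p < 0.1, reject H₀ (significant) at α = 0.1.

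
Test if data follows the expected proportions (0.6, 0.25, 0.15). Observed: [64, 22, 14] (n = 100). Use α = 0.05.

Expected: [60.0, 25.0, 15.0]. χ² = 0.693. df = 2, critical = 5.991. Fail to reject H₀.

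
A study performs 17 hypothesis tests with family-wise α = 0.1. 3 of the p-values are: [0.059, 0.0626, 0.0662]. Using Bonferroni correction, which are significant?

Bonferroni α = 0.1/17 = 0.00588. None of the given p-values are significant.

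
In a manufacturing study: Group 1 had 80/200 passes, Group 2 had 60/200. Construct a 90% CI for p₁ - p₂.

p̂₁ = 0.4, p̂₂ = 0.3. Difference = 0.1. CI = (0.022, 0.178)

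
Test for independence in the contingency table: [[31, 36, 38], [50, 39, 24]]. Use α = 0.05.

χ² = 7.455. df = 2, critical = 5.991. Reject H₀. Variables are dependent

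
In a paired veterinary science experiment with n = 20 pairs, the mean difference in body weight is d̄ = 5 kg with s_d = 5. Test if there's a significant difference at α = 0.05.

t = d̄/(s_d/√n) = 5/(5/√20) = 4.472. df = 19, critical t = ±2.093. Reject H₀.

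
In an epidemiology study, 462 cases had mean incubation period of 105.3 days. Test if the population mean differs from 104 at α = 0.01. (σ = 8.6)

z = (x̄ - μ₀)/(σ/√n) = (105.3 - 104)/(8.6/√462) = 3.249. Critical value: ±2.576. Since |3.249| > 2.576, Reject H₀.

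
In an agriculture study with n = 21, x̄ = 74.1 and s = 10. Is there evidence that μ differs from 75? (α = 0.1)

t = (x̄ - μ₀)/(s/√n) = (74.1 - 75)/(10/√21) = -0.412. df = 20, critical t = ±1.725. Fail to reject H₀.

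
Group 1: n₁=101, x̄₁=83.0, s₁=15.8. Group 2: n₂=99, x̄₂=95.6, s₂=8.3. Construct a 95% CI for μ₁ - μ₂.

Difference = -12.6. SE = √(15.8²/101 + 8.3²/99) = 1.78. CI = (-16.09, -9.11)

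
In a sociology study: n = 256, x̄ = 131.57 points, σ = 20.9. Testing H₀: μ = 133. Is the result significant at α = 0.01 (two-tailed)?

z = (131.57 - 133)/(20.9/√256) = -1.095. Since |z| ≤ 2.576, not significant at α = 0.01.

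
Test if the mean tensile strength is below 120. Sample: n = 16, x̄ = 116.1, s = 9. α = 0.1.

t = (116.1 - 120)/(9/√16) = -1.733, df = 15. Critical t = -1.341. Reject H₀.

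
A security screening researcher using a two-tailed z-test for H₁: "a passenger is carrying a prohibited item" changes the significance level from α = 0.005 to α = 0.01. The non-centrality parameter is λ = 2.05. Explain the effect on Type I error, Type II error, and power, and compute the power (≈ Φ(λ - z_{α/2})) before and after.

Increasing α from 0.005 to 0.01:
• Type I error rate increases (α is the Type I rate by definition).
• Critical value moves from z_{α/2} = 2.807 to 2.576, so power = Φ(λ - z_{α/2}) goes from Φ(2.05 - 2.807) = 0.225 to Φ(2.05 - 2.576) = 0.299.
• Type II error rate β = 1 - power therefore decreases (0.775 → 0.701).
Appropriate when false negatives are costly — here, letting a prohibited item through — security breach.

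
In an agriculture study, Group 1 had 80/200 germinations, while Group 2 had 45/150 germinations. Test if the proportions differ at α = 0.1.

p̂₁ = 0.4, p̂₂ = 0.3, pooled p̂ = 0.357. z = 1.932. Critical: ±1.645. Reject H₀.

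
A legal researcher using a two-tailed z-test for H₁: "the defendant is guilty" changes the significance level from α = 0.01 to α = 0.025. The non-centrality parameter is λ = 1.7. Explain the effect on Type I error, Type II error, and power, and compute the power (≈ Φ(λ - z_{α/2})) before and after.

Increasing α from 0.01 to 0.025:
• Type I error rate increases (α is the Type I rate by definition).
• Critical value moves from z_{α/2} = 2.576 to 2.241, so power = Φ(λ - z_{α/2}) goes from Φ(1.7 - 2.576) = 0.191 to Φ(1.7 - 2.241) = 0.294.
• Type II error rate β = 1 - power therefore decreases (0.809 → 0.706).
Appropriate when false negatives are costly — here, acquitting a guilty person.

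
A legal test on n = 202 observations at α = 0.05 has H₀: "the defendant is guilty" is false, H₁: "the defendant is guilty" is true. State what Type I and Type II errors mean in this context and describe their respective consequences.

Type I (false positive): concluding that the defendant is guilty when it is not — convicting an innocent person. Type II (false negative): failing to conclude that the defendant is guilty when it is — acquitting a guilty person. Which is costlier depends on domain priorities and is a judgement call rather than a statistical fact.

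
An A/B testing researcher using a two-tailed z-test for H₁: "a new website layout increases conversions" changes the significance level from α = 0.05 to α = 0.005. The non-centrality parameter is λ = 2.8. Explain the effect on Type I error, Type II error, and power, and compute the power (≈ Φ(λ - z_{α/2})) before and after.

Decreasing α from 0.05 to 0.005:
• Type I error rate decreases (α is the Type I rate by definition).
• Critical value moves from z_{α/2} = 1.96 to 2.807, so power = Φ(λ - z_{α/2}) goes from Φ(2.8 - 1.96) = 0.8 to Φ(2.8 - 2.807) = 0.497.
• Type II error rate β = 1 - power therefore increases (0.2 → 0.503).
Appropriate when false positives are costly — here, rolling out a layout that doesn't actually help — wasted engineering effort.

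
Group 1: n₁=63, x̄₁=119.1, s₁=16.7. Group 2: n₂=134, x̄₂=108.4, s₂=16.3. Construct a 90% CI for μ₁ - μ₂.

Difference = 10.7. SE = √(16.7²/63 + 16.3²/134) = 2.532. CI = (6.54, 14.86)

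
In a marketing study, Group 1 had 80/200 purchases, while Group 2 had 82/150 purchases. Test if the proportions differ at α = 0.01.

p̂₁ = 0.4, p̂₂ = 0.547, pooled p̂ = 0.463. z = -2.723. Critical: ±2.576. Reject H₀.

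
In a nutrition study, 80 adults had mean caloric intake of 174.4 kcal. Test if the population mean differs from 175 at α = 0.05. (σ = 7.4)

z = (x̄ - μ₀)/(σ/√n) = (174.4 - 175)/(7.4/√80) = -0.725. Critical value: ±1.96. Since |-0.725| ≤ 1.96, Fail to reject H₀.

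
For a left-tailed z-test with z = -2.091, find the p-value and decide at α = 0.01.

p = P(Z < -2.091) = Φ(-2.091) ≈ 0.0183. Since p ≥ 0.01, fail to reject H₀ (not significant) at α = 0.01.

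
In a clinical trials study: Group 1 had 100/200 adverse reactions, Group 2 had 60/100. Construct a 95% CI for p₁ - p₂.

p̂₁ = 0.5, p̂₂ = 0.6. Difference = -0.1. CI = (-0.218, 0.018)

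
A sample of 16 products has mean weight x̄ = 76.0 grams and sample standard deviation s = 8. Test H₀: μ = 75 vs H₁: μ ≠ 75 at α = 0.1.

t = (x̄ - μ₀)/(s/√n) = (76.0 - 75)/(8/√16) = 0.5. df = 15, critical t = ±1.753. Fail to reject H₀.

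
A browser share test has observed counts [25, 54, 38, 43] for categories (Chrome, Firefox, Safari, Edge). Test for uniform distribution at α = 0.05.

Expected = 40 each. χ² = Σ(O-E)²/E = 10.85. df = 3, critical value = 7.815. Reject H₀.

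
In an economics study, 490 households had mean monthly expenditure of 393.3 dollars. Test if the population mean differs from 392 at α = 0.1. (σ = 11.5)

z = (x̄ - μ₀)/(σ/√n) = (393.3 - 392)/(11.5/√490) = 2.502. Critical value: ±1.645. Since |2.502| > 1.645, Reject H₀.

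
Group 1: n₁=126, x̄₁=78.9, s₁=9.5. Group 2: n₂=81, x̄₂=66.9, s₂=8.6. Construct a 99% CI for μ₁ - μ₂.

Difference = 12.0. SE = √(9.5²/126 + 8.6²/81) = 1.276. CI = (8.71, 15.29)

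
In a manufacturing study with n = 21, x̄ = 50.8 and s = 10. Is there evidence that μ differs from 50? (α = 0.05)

t = (x̄ - μ₀)/(s/√n) = (50.8 - 50)/(10/√21) = 0.367. df = 20, critical t = ±2.086. Fail to reject H₀.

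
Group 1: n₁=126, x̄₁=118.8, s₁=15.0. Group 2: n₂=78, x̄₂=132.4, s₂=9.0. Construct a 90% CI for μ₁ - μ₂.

Difference = -13.6. SE = √(15.0²/126 + 9.0²/78) = 1.681. CI = (-16.36, -10.84)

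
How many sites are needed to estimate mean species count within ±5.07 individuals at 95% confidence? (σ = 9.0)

n = (z*σ/E)² = (1.96×9.0/5.07)² = 12.1 → n = 13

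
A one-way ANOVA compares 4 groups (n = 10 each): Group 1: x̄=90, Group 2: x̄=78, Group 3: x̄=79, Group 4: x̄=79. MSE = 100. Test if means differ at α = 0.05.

Grand mean = 81.5. SS_between = 970.0, MS_between = 323.33. F = 3.233, F_crit ≈ 2.866. Reject H₀.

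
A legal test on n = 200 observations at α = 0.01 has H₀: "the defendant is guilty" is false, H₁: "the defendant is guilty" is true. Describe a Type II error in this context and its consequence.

Type II error: failing to reject H₀ when it is false — concluding that the defendant is guilty is not supported when in fact it is. Consequence: acquitting a guilty person.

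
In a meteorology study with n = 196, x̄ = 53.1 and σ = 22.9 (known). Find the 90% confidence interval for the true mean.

CI = x̄ ± z*(σ/√n) = 53.1 ± 1.645(22.9/√196) = 53.1 ± 2.69 = (50.41, 55.79)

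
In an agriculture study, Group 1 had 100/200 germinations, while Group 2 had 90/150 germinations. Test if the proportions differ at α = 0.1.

p̂₁ = 0.5, p̂₂ = 0.6, pooled p̂ = 0.543. z = -1.858. Critical: ±1.645. Reject H₀.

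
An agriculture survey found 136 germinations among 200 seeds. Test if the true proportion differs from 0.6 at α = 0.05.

p̂ = 0.68, p₀ = 0.6. z = (p̂ - p₀)/√(p₀(1-p₀)/n) = 2.309. Critical: ±1.96. Reject H₀.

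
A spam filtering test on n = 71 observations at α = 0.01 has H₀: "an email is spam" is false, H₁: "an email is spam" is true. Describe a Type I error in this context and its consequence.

Type I error: rejecting H₀ when it is true — concluding that an email is spam when in fact it is not. Consequence: a legitimate email is sent to the spam folder and the user misses it.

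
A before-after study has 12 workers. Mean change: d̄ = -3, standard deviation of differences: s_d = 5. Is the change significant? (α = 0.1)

t = d̄/(s_d/√n) = -3/(5/√12) = -2.078. df = 11, critical t = ±1.796. Reject H₀.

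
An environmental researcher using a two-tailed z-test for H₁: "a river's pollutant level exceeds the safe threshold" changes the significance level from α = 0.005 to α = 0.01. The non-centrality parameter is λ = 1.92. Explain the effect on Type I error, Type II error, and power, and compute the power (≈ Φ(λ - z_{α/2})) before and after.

Increasing α from 0.005 to 0.01:
• Type I error rate increases (α is the Type I rate by definition).
• Critical value moves from z_{α/2} = 2.807 to 2.576, so power = Φ(λ - z_{α/2}) goes from Φ(1.92 - 2.807) = 0.188 to Φ(1.92 - 2.576) = 0.256.
• Type II error rate β = 1 - power therefore decreases (0.812 → 0.744).
Appropriate when false negatives are costly — here, allowing unsafe pollution to continue.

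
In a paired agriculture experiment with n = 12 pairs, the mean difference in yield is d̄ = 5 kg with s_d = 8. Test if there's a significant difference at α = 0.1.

t = d̄/(s_d/√n) = 5/(8/√12) = 2.165. df = 11, critical t = ±1.796. Reject H₀.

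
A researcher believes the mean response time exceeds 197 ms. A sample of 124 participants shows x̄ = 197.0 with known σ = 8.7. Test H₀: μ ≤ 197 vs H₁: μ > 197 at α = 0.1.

z = 0.0. Critical value: 1.28. Fail to reject H₀.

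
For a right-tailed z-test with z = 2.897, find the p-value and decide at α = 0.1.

p = P(Z > 2.897) = 1 - Φ(2.897) ≈ 0.0019. Since p < 0.1, reject H₀ (significant) at α = 0.1.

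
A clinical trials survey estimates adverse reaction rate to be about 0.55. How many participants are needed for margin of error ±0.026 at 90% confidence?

n = z²p(1-p)/E² = 1.645²×0.55×0.45/0.026² = 990.7 → n = 991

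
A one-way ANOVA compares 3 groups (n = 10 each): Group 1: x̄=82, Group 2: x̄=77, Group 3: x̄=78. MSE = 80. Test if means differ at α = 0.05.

Grand mean = 79.0. SS_between = 140.0, MS_between = 70.0. F = 0.875, F_crit ≈ 3.354. Fail to reject H₀.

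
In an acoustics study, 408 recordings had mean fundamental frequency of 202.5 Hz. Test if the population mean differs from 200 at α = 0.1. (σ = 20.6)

z = (x̄ - μ₀)/(σ/√n) = (202.5 - 200)/(20.6/√408) = 2.451. Critical value: ±1.645. Since |2.451| > 1.645, Reject H₀.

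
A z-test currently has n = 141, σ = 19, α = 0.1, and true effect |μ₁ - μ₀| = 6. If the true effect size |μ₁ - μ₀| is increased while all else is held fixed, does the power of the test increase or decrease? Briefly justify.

Power increases: a larger true effect increases the non-centrality λ = |μ₁ - μ₀|/(σ/√n).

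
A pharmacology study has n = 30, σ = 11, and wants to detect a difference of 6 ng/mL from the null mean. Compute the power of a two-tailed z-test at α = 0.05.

SE = σ/√n = 11/√30 = 2.008. Non-centrality λ = d/SE = 6/2.008 = 2.988. Power ≈ Φ(λ - z_{α/2}) = Φ(2.988 - 1.96) = Φ(1.028) = 0.848.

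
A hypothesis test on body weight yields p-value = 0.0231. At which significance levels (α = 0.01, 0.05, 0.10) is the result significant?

p = 0.0231. Significant at: α = 0.05, 0.1.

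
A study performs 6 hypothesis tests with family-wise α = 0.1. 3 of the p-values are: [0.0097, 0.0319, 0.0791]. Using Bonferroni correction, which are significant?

Bonferroni α = 0.1/6 = 0.01667. Significant p-values: [0.0097]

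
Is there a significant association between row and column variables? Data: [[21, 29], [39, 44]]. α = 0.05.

χ² = 0.314. df = 1, critical = 3.841. Fail to reject H₀. No evidence of dependence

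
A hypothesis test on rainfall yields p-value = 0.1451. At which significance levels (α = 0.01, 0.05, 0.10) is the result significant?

p = 0.1451. Not significant at any of the given levels.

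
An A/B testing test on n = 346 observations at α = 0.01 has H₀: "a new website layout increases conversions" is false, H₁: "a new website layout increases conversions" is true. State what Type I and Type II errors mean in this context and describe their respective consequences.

Type I (false positive): concluding that a new website layout increases conversions when it is not — rolling out a layout that doesn't actually help — wasted engineering effort. Type II (false negative): failing to conclude that a new website layout increases conversions when it is — discarding a layout that would have improved conversions — lost revenue. Which is costlier depends on domain priorities and is a judgement call rather than a statistical fact.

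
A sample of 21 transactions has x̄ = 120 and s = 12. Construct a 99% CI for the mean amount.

CI = x̄ ± t*(s/√n) = 120 ± 2.845(12/√21) = (112.55, 127.45)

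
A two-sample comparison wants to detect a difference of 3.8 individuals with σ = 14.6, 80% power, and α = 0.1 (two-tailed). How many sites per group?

n per group = 2(z_α/2 + z_β)²σ²/d² = 2×(1.645 + 0.84)²×14.6²/3.8² = 182.3 → n = 183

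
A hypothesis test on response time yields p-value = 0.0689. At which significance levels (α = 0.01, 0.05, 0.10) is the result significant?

p = 0.0689. Significant at: α = 0.1.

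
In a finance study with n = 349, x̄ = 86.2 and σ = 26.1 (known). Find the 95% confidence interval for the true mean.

CI = x̄ ± z*(σ/√n) = 86.2 ± 1.96(26.1/√349) = 86.2 ± 2.74 = (83.46, 88.94)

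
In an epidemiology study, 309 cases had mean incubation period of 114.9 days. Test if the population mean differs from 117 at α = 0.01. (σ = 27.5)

z = (x̄ - μ₀)/(σ/√n) = (114.9 - 117)/(27.5/√309) = -1.342. Critical value: ±2.576. Since |-1.342| ≤ 2.576, Fail to reject H₀.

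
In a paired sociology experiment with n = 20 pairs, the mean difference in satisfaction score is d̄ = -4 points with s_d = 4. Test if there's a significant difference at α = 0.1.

t = d̄/(s_d/√n) = -4/(4/√20) = -4.472. df = 19, critical t = ±1.729. Reject H₀.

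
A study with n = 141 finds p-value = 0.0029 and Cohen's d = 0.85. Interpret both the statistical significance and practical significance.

Statistically significant (p = 0.0029 < 0.05). Cohen's d = 0.85 indicates a large effect size. Both statistical and practical significance should be considered.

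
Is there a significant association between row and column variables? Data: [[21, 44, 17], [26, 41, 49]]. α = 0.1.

χ² = 10.628. df = 2, critical = 4.605. Reject H₀. Variables are dependent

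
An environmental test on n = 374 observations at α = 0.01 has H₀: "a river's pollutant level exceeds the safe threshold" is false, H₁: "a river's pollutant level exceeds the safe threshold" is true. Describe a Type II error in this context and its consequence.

Type II error: failing to reject H₀ when it is false — concluding that a river's pollutant level exceeds the safe threshold is not supported when in fact it is. Consequence: allowing unsafe pollution to continue.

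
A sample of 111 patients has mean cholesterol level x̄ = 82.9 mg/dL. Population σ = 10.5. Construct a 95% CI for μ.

CI = x̄ ± z*(σ/√n) = 82.9 ± 1.96(10.5/√111) = 82.9 ± 1.95 = (80.95, 84.85)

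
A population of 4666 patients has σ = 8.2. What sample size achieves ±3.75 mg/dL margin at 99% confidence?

Without FPC: n₀ = (2.576×8.2/3.75)² = 31.729. With FPC: n = n₀N/(n₀+N-1) = 31.5 → n = 32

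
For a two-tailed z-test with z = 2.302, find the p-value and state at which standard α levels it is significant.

p = 2·P(Z > |2.302|) = 2·(1 - Φ(2.302)) ≈ 0.0213. Significant at α = 0.1; Significant at α = 0.05.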